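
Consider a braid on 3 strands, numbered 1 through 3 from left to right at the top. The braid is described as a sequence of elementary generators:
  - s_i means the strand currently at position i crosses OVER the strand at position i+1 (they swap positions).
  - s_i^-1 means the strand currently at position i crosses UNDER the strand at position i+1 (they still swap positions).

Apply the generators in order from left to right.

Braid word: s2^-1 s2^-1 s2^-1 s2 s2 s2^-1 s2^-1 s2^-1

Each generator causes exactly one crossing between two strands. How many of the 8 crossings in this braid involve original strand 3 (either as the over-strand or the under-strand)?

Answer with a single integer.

Gen 1: crossing 2x3. Involves strand 3? yes. Count so far: 1
Gen 2: crossing 3x2. Involves strand 3? yes. Count so far: 2
Gen 3: crossing 2x3. Involves strand 3? yes. Count so far: 3
Gen 4: crossing 3x2. Involves strand 3? yes. Count so far: 4
Gen 5: crossing 2x3. Involves strand 3? yes. Count so far: 5
Gen 6: crossing 3x2. Involves strand 3? yes. Count so far: 6
Gen 7: crossing 2x3. Involves strand 3? yes. Count so far: 7
Gen 8: crossing 3x2. Involves strand 3? yes. Count so far: 8

Answer: 8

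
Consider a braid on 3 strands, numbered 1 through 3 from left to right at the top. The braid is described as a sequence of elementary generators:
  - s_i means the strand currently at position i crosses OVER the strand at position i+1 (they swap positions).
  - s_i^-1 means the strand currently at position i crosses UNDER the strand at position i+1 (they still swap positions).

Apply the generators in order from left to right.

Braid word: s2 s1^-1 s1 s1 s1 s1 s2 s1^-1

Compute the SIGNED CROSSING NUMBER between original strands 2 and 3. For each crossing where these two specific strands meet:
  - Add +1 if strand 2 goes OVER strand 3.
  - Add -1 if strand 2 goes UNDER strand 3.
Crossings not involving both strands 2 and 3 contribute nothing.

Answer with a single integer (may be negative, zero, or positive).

Gen 1: 2 over 3. Both 2&3? yes. Contrib: +1. Sum: 1
Gen 2: crossing 1x3. Both 2&3? no. Sum: 1
Gen 3: crossing 3x1. Both 2&3? no. Sum: 1
Gen 4: crossing 1x3. Both 2&3? no. Sum: 1
Gen 5: crossing 3x1. Both 2&3? no. Sum: 1
Gen 6: crossing 1x3. Both 2&3? no. Sum: 1
Gen 7: crossing 1x2. Both 2&3? no. Sum: 1
Gen 8: 3 under 2. Both 2&3? yes. Contrib: +1. Sum: 2

Answer: 2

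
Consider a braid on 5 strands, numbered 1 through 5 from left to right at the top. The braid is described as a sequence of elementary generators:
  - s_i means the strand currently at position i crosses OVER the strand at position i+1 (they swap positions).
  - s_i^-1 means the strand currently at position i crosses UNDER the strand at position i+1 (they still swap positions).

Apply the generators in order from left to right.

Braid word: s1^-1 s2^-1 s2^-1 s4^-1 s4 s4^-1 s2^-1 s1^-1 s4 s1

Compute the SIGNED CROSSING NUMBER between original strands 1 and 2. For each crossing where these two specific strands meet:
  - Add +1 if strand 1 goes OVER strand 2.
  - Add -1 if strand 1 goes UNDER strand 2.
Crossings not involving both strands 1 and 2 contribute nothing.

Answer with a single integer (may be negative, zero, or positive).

Answer: -1

Derivation:
Gen 1: 1 under 2. Both 1&2? yes. Contrib: -1. Sum: -1
Gen 2: crossing 1x3. Both 1&2? no. Sum: -1
Gen 3: crossing 3x1. Both 1&2? no. Sum: -1
Gen 4: crossing 4x5. Both 1&2? no. Sum: -1
Gen 5: crossing 5x4. Both 1&2? no. Sum: -1
Gen 6: crossing 4x5. Both 1&2? no. Sum: -1
Gen 7: crossing 1x3. Both 1&2? no. Sum: -1
Gen 8: crossing 2x3. Both 1&2? no. Sum: -1
Gen 9: crossing 5x4. Both 1&2? no. Sum: -1
Gen 10: crossing 3x2. Both 1&2? no. Sum: -1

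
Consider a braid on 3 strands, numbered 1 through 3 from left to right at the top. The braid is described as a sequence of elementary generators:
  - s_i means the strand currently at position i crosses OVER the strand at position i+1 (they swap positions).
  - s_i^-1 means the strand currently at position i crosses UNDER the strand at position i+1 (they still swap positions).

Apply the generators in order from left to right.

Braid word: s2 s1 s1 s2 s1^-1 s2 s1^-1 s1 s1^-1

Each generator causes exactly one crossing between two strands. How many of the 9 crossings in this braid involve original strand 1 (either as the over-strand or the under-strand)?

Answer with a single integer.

Gen 1: crossing 2x3. Involves strand 1? no. Count so far: 0
Gen 2: crossing 1x3. Involves strand 1? yes. Count so far: 1
Gen 3: crossing 3x1. Involves strand 1? yes. Count so far: 2
Gen 4: crossing 3x2. Involves strand 1? no. Count so far: 2
Gen 5: crossing 1x2. Involves strand 1? yes. Count so far: 3
Gen 6: crossing 1x3. Involves strand 1? yes. Count so far: 4
Gen 7: crossing 2x3. Involves strand 1? no. Count so far: 4
Gen 8: crossing 3x2. Involves strand 1? no. Count so far: 4
Gen 9: crossing 2x3. Involves strand 1? no. Count so far: 4

Answer: 4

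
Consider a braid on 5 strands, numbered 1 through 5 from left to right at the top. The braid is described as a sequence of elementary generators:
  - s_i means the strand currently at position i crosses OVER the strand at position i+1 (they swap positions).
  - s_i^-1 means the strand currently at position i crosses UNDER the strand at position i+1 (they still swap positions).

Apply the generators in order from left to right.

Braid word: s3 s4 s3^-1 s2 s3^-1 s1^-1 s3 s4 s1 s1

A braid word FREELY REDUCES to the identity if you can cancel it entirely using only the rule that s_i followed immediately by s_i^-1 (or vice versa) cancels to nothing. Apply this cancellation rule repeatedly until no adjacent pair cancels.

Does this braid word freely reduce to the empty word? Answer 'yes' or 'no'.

Answer: no

Derivation:
Gen 1 (s3): push. Stack: [s3]
Gen 2 (s4): push. Stack: [s3 s4]
Gen 3 (s3^-1): push. Stack: [s3 s4 s3^-1]
Gen 4 (s2): push. Stack: [s3 s4 s3^-1 s2]
Gen 5 (s3^-1): push. Stack: [s3 s4 s3^-1 s2 s3^-1]
Gen 6 (s1^-1): push. Stack: [s3 s4 s3^-1 s2 s3^-1 s1^-1]
Gen 7 (s3): push. Stack: [s3 s4 s3^-1 s2 s3^-1 s1^-1 s3]
Gen 8 (s4): push. Stack: [s3 s4 s3^-1 s2 s3^-1 s1^-1 s3 s4]
Gen 9 (s1): push. Stack: [s3 s4 s3^-1 s2 s3^-1 s1^-1 s3 s4 s1]
Gen 10 (s1): push. Stack: [s3 s4 s3^-1 s2 s3^-1 s1^-1 s3 s4 s1 s1]
Reduced word: s3 s4 s3^-1 s2 s3^-1 s1^-1 s3 s4 s1 s1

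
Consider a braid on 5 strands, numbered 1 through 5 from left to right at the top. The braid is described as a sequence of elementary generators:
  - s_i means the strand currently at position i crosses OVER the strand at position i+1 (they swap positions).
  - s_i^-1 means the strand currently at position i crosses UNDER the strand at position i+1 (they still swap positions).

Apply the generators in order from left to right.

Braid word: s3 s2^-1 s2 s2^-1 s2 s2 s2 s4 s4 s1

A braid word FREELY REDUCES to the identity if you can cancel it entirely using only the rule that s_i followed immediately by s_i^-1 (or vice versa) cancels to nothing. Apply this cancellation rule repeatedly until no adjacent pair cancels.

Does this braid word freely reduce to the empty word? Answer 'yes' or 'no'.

Gen 1 (s3): push. Stack: [s3]
Gen 2 (s2^-1): push. Stack: [s3 s2^-1]
Gen 3 (s2): cancels prior s2^-1. Stack: [s3]
Gen 4 (s2^-1): push. Stack: [s3 s2^-1]
Gen 5 (s2): cancels prior s2^-1. Stack: [s3]
Gen 6 (s2): push. Stack: [s3 s2]
Gen 7 (s2): push. Stack: [s3 s2 s2]
Gen 8 (s4): push. Stack: [s3 s2 s2 s4]
Gen 9 (s4): push. Stack: [s3 s2 s2 s4 s4]
Gen 10 (s1): push. Stack: [s3 s2 s2 s4 s4 s1]
Reduced word: s3 s2 s2 s4 s4 s1

Answer: no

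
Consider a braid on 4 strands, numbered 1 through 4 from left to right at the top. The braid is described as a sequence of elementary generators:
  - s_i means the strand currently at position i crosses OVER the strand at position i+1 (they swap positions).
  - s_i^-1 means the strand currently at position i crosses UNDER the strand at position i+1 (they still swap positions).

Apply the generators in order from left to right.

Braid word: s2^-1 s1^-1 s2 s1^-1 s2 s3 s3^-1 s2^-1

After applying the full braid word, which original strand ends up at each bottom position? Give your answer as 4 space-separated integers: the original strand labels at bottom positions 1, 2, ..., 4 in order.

Gen 1 (s2^-1): strand 2 crosses under strand 3. Perm now: [1 3 2 4]
Gen 2 (s1^-1): strand 1 crosses under strand 3. Perm now: [3 1 2 4]
Gen 3 (s2): strand 1 crosses over strand 2. Perm now: [3 2 1 4]
Gen 4 (s1^-1): strand 3 crosses under strand 2. Perm now: [2 3 1 4]
Gen 5 (s2): strand 3 crosses over strand 1. Perm now: [2 1 3 4]
Gen 6 (s3): strand 3 crosses over strand 4. Perm now: [2 1 4 3]
Gen 7 (s3^-1): strand 4 crosses under strand 3. Perm now: [2 1 3 4]
Gen 8 (s2^-1): strand 1 crosses under strand 3. Perm now: [2 3 1 4]

Answer: 2 3 1 4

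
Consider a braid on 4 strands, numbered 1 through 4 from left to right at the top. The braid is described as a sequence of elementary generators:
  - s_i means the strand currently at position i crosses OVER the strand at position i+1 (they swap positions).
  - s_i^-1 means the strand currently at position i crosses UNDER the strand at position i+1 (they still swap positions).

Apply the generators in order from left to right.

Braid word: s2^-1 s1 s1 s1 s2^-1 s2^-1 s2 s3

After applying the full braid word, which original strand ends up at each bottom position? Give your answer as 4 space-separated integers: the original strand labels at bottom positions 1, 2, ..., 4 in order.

Gen 1 (s2^-1): strand 2 crosses under strand 3. Perm now: [1 3 2 4]
Gen 2 (s1): strand 1 crosses over strand 3. Perm now: [3 1 2 4]
Gen 3 (s1): strand 3 crosses over strand 1. Perm now: [1 3 2 4]
Gen 4 (s1): strand 1 crosses over strand 3. Perm now: [3 1 2 4]
Gen 5 (s2^-1): strand 1 crosses under strand 2. Perm now: [3 2 1 4]
Gen 6 (s2^-1): strand 2 crosses under strand 1. Perm now: [3 1 2 4]
Gen 7 (s2): strand 1 crosses over strand 2. Perm now: [3 2 1 4]
Gen 8 (s3): strand 1 crosses over strand 4. Perm now: [3 2 4 1]

Answer: 3 2 4 1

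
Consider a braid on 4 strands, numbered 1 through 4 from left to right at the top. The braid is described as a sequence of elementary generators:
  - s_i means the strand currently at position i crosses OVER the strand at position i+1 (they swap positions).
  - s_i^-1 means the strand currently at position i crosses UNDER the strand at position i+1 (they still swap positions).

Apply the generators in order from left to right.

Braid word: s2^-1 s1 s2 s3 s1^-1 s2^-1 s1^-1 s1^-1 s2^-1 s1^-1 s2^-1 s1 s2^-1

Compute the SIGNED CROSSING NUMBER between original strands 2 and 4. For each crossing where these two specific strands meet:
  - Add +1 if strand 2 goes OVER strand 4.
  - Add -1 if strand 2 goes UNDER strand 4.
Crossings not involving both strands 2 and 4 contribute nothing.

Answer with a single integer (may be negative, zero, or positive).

Answer: -1

Derivation:
Gen 1: crossing 2x3. Both 2&4? no. Sum: 0
Gen 2: crossing 1x3. Both 2&4? no. Sum: 0
Gen 3: crossing 1x2. Both 2&4? no. Sum: 0
Gen 4: crossing 1x4. Both 2&4? no. Sum: 0
Gen 5: crossing 3x2. Both 2&4? no. Sum: 0
Gen 6: crossing 3x4. Both 2&4? no. Sum: 0
Gen 7: 2 under 4. Both 2&4? yes. Contrib: -1. Sum: -1
Gen 8: 4 under 2. Both 2&4? yes. Contrib: +1. Sum: 0
Gen 9: crossing 4x3. Both 2&4? no. Sum: 0
Gen 10: crossing 2x3. Both 2&4? no. Sum: 0
Gen 11: 2 under 4. Both 2&4? yes. Contrib: -1. Sum: -1
Gen 12: crossing 3x4. Both 2&4? no. Sum: -1
Gen 13: crossing 3x2. Both 2&4? no. Sum: -1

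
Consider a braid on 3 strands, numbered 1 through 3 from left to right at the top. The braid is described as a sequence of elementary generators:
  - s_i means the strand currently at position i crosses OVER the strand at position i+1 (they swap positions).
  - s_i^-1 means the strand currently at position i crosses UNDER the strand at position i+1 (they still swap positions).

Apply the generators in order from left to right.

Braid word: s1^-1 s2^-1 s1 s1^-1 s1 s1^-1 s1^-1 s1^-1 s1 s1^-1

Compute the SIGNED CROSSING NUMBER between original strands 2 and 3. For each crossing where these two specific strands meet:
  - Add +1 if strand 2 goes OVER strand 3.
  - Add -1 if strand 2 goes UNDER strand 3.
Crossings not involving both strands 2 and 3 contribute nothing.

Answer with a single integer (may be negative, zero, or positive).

Answer: 6

Derivation:
Gen 1: crossing 1x2. Both 2&3? no. Sum: 0
Gen 2: crossing 1x3. Both 2&3? no. Sum: 0
Gen 3: 2 over 3. Both 2&3? yes. Contrib: +1. Sum: 1
Gen 4: 3 under 2. Both 2&3? yes. Contrib: +1. Sum: 2
Gen 5: 2 over 3. Both 2&3? yes. Contrib: +1. Sum: 3
Gen 6: 3 under 2. Both 2&3? yes. Contrib: +1. Sum: 4
Gen 7: 2 under 3. Both 2&3? yes. Contrib: -1. Sum: 3
Gen 8: 3 under 2. Both 2&3? yes. Contrib: +1. Sum: 4
Gen 9: 2 over 3. Both 2&3? yes. Contrib: +1. Sum: 5
Gen 10: 3 under 2. Both 2&3? yes. Contrib: +1. Sum: 6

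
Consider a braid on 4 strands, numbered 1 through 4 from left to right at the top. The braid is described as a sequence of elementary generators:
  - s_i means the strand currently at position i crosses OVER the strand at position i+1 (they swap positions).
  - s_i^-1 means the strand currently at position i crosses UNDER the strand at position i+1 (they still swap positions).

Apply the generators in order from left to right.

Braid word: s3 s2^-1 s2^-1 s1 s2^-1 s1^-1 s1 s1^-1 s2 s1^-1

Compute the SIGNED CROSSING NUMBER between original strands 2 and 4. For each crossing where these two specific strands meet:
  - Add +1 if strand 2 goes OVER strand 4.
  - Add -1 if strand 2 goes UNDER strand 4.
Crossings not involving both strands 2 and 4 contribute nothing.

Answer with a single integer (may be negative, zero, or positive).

Gen 1: crossing 3x4. Both 2&4? no. Sum: 0
Gen 2: 2 under 4. Both 2&4? yes. Contrib: -1. Sum: -1
Gen 3: 4 under 2. Both 2&4? yes. Contrib: +1. Sum: 0
Gen 4: crossing 1x2. Both 2&4? no. Sum: 0
Gen 5: crossing 1x4. Both 2&4? no. Sum: 0
Gen 6: 2 under 4. Both 2&4? yes. Contrib: -1. Sum: -1
Gen 7: 4 over 2. Both 2&4? yes. Contrib: -1. Sum: -2
Gen 8: 2 under 4. Both 2&4? yes. Contrib: -1. Sum: -3
Gen 9: crossing 2x1. Both 2&4? no. Sum: -3
Gen 10: crossing 4x1. Both 2&4? no. Sum: -3

Answer: -3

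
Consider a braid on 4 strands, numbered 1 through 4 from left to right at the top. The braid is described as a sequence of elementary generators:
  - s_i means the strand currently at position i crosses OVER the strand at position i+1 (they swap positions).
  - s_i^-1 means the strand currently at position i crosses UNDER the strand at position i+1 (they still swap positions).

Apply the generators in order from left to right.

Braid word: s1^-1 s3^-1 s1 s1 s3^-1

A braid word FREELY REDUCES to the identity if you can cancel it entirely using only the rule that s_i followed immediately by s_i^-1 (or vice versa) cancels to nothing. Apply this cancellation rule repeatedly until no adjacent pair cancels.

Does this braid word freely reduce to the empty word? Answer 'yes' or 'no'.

Gen 1 (s1^-1): push. Stack: [s1^-1]
Gen 2 (s3^-1): push. Stack: [s1^-1 s3^-1]
Gen 3 (s1): push. Stack: [s1^-1 s3^-1 s1]
Gen 4 (s1): push. Stack: [s1^-1 s3^-1 s1 s1]
Gen 5 (s3^-1): push. Stack: [s1^-1 s3^-1 s1 s1 s3^-1]
Reduced word: s1^-1 s3^-1 s1 s1 s3^-1

Answer: no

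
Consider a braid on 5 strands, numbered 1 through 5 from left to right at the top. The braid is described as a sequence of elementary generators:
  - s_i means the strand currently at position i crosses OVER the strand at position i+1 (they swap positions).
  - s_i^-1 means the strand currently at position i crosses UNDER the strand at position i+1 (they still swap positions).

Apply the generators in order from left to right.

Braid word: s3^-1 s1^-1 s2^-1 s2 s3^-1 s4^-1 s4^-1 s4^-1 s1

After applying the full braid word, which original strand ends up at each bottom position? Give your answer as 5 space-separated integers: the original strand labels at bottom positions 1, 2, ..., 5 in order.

Answer: 1 2 3 5 4

Derivation:
Gen 1 (s3^-1): strand 3 crosses under strand 4. Perm now: [1 2 4 3 5]
Gen 2 (s1^-1): strand 1 crosses under strand 2. Perm now: [2 1 4 3 5]
Gen 3 (s2^-1): strand 1 crosses under strand 4. Perm now: [2 4 1 3 5]
Gen 4 (s2): strand 4 crosses over strand 1. Perm now: [2 1 4 3 5]
Gen 5 (s3^-1): strand 4 crosses under strand 3. Perm now: [2 1 3 4 5]
Gen 6 (s4^-1): strand 4 crosses under strand 5. Perm now: [2 1 3 5 4]
Gen 7 (s4^-1): strand 5 crosses under strand 4. Perm now: [2 1 3 4 5]
Gen 8 (s4^-1): strand 4 crosses under strand 5. Perm now: [2 1 3 5 4]
Gen 9 (s1): strand 2 crosses over strand 1. Perm now: [1 2 3 5 4]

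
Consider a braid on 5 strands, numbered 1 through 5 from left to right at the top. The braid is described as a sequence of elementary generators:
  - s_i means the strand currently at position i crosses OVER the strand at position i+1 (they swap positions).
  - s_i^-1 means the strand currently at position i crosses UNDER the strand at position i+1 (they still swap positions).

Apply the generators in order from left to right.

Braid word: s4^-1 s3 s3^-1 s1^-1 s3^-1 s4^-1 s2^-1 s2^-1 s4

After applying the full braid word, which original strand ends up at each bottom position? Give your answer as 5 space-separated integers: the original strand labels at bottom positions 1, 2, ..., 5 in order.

Gen 1 (s4^-1): strand 4 crosses under strand 5. Perm now: [1 2 3 5 4]
Gen 2 (s3): strand 3 crosses over strand 5. Perm now: [1 2 5 3 4]
Gen 3 (s3^-1): strand 5 crosses under strand 3. Perm now: [1 2 3 5 4]
Gen 4 (s1^-1): strand 1 crosses under strand 2. Perm now: [2 1 3 5 4]
Gen 5 (s3^-1): strand 3 crosses under strand 5. Perm now: [2 1 5 3 4]
Gen 6 (s4^-1): strand 3 crosses under strand 4. Perm now: [2 1 5 4 3]
Gen 7 (s2^-1): strand 1 crosses under strand 5. Perm now: [2 5 1 4 3]
Gen 8 (s2^-1): strand 5 crosses under strand 1. Perm now: [2 1 5 4 3]
Gen 9 (s4): strand 4 crosses over strand 3. Perm now: [2 1 5 3 4]

Answer: 2 1 5 3 4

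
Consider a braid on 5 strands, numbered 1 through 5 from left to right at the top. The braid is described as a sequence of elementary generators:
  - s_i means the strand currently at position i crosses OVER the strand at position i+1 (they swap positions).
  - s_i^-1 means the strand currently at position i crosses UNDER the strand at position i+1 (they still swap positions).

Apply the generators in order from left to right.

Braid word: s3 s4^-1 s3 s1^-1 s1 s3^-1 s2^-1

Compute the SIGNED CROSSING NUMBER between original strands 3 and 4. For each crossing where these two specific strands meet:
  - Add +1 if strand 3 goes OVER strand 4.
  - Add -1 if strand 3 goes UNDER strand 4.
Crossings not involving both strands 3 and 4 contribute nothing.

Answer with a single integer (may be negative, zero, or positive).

Answer: 1

Derivation:
Gen 1: 3 over 4. Both 3&4? yes. Contrib: +1. Sum: 1
Gen 2: crossing 3x5. Both 3&4? no. Sum: 1
Gen 3: crossing 4x5. Both 3&4? no. Sum: 1
Gen 4: crossing 1x2. Both 3&4? no. Sum: 1
Gen 5: crossing 2x1. Both 3&4? no. Sum: 1
Gen 6: crossing 5x4. Both 3&4? no. Sum: 1
Gen 7: crossing 2x4. Both 3&4? no. Sum: 1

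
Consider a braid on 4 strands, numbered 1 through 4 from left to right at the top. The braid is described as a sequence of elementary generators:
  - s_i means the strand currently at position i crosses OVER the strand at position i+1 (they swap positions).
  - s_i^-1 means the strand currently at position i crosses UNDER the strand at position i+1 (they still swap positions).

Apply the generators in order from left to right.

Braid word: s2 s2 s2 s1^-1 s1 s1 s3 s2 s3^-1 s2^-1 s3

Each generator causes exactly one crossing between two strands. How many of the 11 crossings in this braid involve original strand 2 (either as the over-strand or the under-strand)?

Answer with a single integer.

Gen 1: crossing 2x3. Involves strand 2? yes. Count so far: 1
Gen 2: crossing 3x2. Involves strand 2? yes. Count so far: 2
Gen 3: crossing 2x3. Involves strand 2? yes. Count so far: 3
Gen 4: crossing 1x3. Involves strand 2? no. Count so far: 3
Gen 5: crossing 3x1. Involves strand 2? no. Count so far: 3
Gen 6: crossing 1x3. Involves strand 2? no. Count so far: 3
Gen 7: crossing 2x4. Involves strand 2? yes. Count so far: 4
Gen 8: crossing 1x4. Involves strand 2? no. Count so far: 4
Gen 9: crossing 1x2. Involves strand 2? yes. Count so far: 5
Gen 10: crossing 4x2. Involves strand 2? yes. Count so far: 6
Gen 11: crossing 4x1. Involves strand 2? no. Count so far: 6

Answer: 6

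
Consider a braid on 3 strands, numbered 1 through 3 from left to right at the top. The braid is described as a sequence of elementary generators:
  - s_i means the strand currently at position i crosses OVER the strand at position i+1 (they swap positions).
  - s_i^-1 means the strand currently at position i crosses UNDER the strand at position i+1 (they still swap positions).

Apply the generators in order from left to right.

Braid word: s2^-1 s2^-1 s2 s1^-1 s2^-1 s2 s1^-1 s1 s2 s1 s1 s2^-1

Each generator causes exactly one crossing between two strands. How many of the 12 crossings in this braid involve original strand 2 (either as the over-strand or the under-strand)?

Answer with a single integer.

Gen 1: crossing 2x3. Involves strand 2? yes. Count so far: 1
Gen 2: crossing 3x2. Involves strand 2? yes. Count so far: 2
Gen 3: crossing 2x3. Involves strand 2? yes. Count so far: 3
Gen 4: crossing 1x3. Involves strand 2? no. Count so far: 3
Gen 5: crossing 1x2. Involves strand 2? yes. Count so far: 4
Gen 6: crossing 2x1. Involves strand 2? yes. Count so far: 5
Gen 7: crossing 3x1. Involves strand 2? no. Count so far: 5
Gen 8: crossing 1x3. Involves strand 2? no. Count so far: 5
Gen 9: crossing 1x2. Involves strand 2? yes. Count so far: 6
Gen 10: crossing 3x2. Involves strand 2? yes. Count so far: 7
Gen 11: crossing 2x3. Involves strand 2? yes. Count so far: 8
Gen 12: crossing 2x1. Involves strand 2? yes. Count so far: 9

Answer: 9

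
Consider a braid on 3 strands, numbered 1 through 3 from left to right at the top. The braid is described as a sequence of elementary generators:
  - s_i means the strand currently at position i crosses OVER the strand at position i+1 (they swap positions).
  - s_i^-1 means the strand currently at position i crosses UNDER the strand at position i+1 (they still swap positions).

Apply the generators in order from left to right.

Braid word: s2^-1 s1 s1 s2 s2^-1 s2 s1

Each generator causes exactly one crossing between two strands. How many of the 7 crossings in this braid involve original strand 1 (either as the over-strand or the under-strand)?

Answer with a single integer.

Answer: 3

Derivation:
Gen 1: crossing 2x3. Involves strand 1? no. Count so far: 0
Gen 2: crossing 1x3. Involves strand 1? yes. Count so far: 1
Gen 3: crossing 3x1. Involves strand 1? yes. Count so far: 2
Gen 4: crossing 3x2. Involves strand 1? no. Count so far: 2
Gen 5: crossing 2x3. Involves strand 1? no. Count so far: 2
Gen 6: crossing 3x2. Involves strand 1? no. Count so far: 2
Gen 7: crossing 1x2. Involves strand 1? yes. Count so far: 3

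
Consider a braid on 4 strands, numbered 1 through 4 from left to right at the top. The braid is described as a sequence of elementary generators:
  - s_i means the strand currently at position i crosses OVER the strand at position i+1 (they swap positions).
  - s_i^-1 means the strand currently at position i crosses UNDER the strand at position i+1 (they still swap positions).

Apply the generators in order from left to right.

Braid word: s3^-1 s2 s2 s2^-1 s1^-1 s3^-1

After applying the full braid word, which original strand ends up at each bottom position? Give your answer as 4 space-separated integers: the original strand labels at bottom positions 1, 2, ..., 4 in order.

Answer: 4 1 3 2

Derivation:
Gen 1 (s3^-1): strand 3 crosses under strand 4. Perm now: [1 2 4 3]
Gen 2 (s2): strand 2 crosses over strand 4. Perm now: [1 4 2 3]
Gen 3 (s2): strand 4 crosses over strand 2. Perm now: [1 2 4 3]
Gen 4 (s2^-1): strand 2 crosses under strand 4. Perm now: [1 4 2 3]
Gen 5 (s1^-1): strand 1 crosses under strand 4. Perm now: [4 1 2 3]
Gen 6 (s3^-1): strand 2 crosses under strand 3. Perm now: [4 1 3 2]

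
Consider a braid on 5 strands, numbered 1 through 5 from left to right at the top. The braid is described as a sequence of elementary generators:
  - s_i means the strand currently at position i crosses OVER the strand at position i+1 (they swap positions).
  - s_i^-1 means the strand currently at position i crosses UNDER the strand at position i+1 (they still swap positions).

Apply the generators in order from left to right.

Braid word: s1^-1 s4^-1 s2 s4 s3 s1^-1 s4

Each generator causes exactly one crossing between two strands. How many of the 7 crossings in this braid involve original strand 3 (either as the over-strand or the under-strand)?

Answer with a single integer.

Gen 1: crossing 1x2. Involves strand 3? no. Count so far: 0
Gen 2: crossing 4x5. Involves strand 3? no. Count so far: 0
Gen 3: crossing 1x3. Involves strand 3? yes. Count so far: 1
Gen 4: crossing 5x4. Involves strand 3? no. Count so far: 1
Gen 5: crossing 1x4. Involves strand 3? no. Count so far: 1
Gen 6: crossing 2x3. Involves strand 3? yes. Count so far: 2
Gen 7: crossing 1x5. Involves strand 3? no. Count so far: 2

Answer: 2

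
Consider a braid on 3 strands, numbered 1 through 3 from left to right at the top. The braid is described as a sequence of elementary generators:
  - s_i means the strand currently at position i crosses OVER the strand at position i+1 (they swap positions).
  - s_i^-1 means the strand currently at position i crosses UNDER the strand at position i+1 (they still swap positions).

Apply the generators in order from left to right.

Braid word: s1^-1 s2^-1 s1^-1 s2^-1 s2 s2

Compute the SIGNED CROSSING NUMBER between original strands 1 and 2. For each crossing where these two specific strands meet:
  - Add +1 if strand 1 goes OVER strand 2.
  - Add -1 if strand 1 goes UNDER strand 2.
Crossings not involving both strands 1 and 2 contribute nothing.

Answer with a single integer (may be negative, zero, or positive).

Answer: 0

Derivation:
Gen 1: 1 under 2. Both 1&2? yes. Contrib: -1. Sum: -1
Gen 2: crossing 1x3. Both 1&2? no. Sum: -1
Gen 3: crossing 2x3. Both 1&2? no. Sum: -1
Gen 4: 2 under 1. Both 1&2? yes. Contrib: +1. Sum: 0
Gen 5: 1 over 2. Both 1&2? yes. Contrib: +1. Sum: 1
Gen 6: 2 over 1. Both 1&2? yes. Contrib: -1. Sum: 0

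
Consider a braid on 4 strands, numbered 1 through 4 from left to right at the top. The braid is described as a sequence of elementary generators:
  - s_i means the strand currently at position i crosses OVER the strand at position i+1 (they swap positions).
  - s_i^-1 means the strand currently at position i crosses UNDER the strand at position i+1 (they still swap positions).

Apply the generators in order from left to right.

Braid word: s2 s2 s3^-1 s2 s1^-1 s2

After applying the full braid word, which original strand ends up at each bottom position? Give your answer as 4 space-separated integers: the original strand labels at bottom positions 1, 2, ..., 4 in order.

Gen 1 (s2): strand 2 crosses over strand 3. Perm now: [1 3 2 4]
Gen 2 (s2): strand 3 crosses over strand 2. Perm now: [1 2 3 4]
Gen 3 (s3^-1): strand 3 crosses under strand 4. Perm now: [1 2 4 3]
Gen 4 (s2): strand 2 crosses over strand 4. Perm now: [1 4 2 3]
Gen 5 (s1^-1): strand 1 crosses under strand 4. Perm now: [4 1 2 3]
Gen 6 (s2): strand 1 crosses over strand 2. Perm now: [4 2 1 3]

Answer: 4 2 1 3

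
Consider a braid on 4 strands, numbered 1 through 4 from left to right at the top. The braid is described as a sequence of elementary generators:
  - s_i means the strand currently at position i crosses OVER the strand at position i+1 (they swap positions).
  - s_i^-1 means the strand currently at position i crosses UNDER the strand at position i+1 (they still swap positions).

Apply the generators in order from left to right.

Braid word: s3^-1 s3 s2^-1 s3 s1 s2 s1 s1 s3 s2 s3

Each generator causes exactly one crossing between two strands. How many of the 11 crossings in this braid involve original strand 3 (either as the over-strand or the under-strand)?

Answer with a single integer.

Gen 1: crossing 3x4. Involves strand 3? yes. Count so far: 1
Gen 2: crossing 4x3. Involves strand 3? yes. Count so far: 2
Gen 3: crossing 2x3. Involves strand 3? yes. Count so far: 3
Gen 4: crossing 2x4. Involves strand 3? no. Count so far: 3
Gen 5: crossing 1x3. Involves strand 3? yes. Count so far: 4
Gen 6: crossing 1x4. Involves strand 3? no. Count so far: 4
Gen 7: crossing 3x4. Involves strand 3? yes. Count so far: 5
Gen 8: crossing 4x3. Involves strand 3? yes. Count so far: 6
Gen 9: crossing 1x2. Involves strand 3? no. Count so far: 6
Gen 10: crossing 4x2. Involves strand 3? no. Count so far: 6
Gen 11: crossing 4x1. Involves strand 3? no. Count so far: 6

Answer: 6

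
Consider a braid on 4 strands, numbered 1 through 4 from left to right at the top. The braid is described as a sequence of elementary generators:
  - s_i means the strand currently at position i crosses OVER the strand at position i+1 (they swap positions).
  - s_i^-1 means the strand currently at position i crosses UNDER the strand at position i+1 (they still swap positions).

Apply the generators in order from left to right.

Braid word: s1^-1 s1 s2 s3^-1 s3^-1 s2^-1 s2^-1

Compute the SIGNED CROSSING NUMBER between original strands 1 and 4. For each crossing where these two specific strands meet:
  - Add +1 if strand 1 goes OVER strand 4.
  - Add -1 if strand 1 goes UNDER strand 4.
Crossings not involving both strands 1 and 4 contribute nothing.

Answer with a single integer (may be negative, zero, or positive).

Answer: 0

Derivation:
Gen 1: crossing 1x2. Both 1&4? no. Sum: 0
Gen 2: crossing 2x1. Both 1&4? no. Sum: 0
Gen 3: crossing 2x3. Both 1&4? no. Sum: 0
Gen 4: crossing 2x4. Both 1&4? no. Sum: 0
Gen 5: crossing 4x2. Both 1&4? no. Sum: 0
Gen 6: crossing 3x2. Both 1&4? no. Sum: 0
Gen 7: crossing 2x3. Both 1&4? no. Sum: 0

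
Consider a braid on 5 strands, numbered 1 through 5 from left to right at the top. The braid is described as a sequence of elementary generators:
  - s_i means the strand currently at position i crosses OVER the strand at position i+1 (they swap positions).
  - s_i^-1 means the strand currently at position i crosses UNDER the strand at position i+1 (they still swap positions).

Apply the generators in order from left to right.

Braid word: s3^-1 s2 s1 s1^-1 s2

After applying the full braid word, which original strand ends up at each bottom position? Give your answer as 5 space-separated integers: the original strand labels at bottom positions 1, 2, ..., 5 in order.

Answer: 1 2 4 3 5

Derivation:
Gen 1 (s3^-1): strand 3 crosses under strand 4. Perm now: [1 2 4 3 5]
Gen 2 (s2): strand 2 crosses over strand 4. Perm now: [1 4 2 3 5]
Gen 3 (s1): strand 1 crosses over strand 4. Perm now: [4 1 2 3 5]
Gen 4 (s1^-1): strand 4 crosses under strand 1. Perm now: [1 4 2 3 5]
Gen 5 (s2): strand 4 crosses over strand 2. Perm now: [1 2 4 3 5]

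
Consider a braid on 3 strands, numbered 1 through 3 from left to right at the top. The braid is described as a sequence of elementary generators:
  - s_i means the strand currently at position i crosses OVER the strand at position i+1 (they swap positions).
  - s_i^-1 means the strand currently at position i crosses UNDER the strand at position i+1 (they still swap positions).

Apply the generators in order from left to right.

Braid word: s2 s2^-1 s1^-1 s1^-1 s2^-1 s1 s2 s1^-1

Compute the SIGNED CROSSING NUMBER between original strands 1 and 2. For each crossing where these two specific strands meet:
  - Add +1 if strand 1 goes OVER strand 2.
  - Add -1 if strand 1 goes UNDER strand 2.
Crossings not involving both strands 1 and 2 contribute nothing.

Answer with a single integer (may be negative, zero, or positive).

Gen 1: crossing 2x3. Both 1&2? no. Sum: 0
Gen 2: crossing 3x2. Both 1&2? no. Sum: 0
Gen 3: 1 under 2. Both 1&2? yes. Contrib: -1. Sum: -1
Gen 4: 2 under 1. Both 1&2? yes. Contrib: +1. Sum: 0
Gen 5: crossing 2x3. Both 1&2? no. Sum: 0
Gen 6: crossing 1x3. Both 1&2? no. Sum: 0
Gen 7: 1 over 2. Both 1&2? yes. Contrib: +1. Sum: 1
Gen 8: crossing 3x2. Both 1&2? no. Sum: 1

Answer: 1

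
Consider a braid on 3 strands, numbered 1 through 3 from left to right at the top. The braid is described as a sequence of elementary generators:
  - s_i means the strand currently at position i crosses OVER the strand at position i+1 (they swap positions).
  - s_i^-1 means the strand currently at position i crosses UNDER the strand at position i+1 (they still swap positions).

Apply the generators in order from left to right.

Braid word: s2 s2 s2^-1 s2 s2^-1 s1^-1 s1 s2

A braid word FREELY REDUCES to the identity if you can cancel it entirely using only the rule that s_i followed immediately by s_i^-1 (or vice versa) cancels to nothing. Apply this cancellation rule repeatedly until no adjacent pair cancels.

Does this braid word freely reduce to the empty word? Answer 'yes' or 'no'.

Gen 1 (s2): push. Stack: [s2]
Gen 2 (s2): push. Stack: [s2 s2]
Gen 3 (s2^-1): cancels prior s2. Stack: [s2]
Gen 4 (s2): push. Stack: [s2 s2]
Gen 5 (s2^-1): cancels prior s2. Stack: [s2]
Gen 6 (s1^-1): push. Stack: [s2 s1^-1]
Gen 7 (s1): cancels prior s1^-1. Stack: [s2]
Gen 8 (s2): push. Stack: [s2 s2]
Reduced word: s2 s2

Answer: no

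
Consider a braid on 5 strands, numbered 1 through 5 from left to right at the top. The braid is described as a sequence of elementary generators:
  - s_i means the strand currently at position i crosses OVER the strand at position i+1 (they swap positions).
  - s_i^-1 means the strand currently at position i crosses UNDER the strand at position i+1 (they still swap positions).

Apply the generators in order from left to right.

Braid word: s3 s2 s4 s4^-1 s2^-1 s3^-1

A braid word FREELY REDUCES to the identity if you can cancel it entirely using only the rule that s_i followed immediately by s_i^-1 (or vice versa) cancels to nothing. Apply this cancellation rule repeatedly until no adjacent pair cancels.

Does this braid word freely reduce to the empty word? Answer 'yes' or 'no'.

Answer: yes

Derivation:
Gen 1 (s3): push. Stack: [s3]
Gen 2 (s2): push. Stack: [s3 s2]
Gen 3 (s4): push. Stack: [s3 s2 s4]
Gen 4 (s4^-1): cancels prior s4. Stack: [s3 s2]
Gen 5 (s2^-1): cancels prior s2. Stack: [s3]
Gen 6 (s3^-1): cancels prior s3. Stack: []
Reduced word: (empty)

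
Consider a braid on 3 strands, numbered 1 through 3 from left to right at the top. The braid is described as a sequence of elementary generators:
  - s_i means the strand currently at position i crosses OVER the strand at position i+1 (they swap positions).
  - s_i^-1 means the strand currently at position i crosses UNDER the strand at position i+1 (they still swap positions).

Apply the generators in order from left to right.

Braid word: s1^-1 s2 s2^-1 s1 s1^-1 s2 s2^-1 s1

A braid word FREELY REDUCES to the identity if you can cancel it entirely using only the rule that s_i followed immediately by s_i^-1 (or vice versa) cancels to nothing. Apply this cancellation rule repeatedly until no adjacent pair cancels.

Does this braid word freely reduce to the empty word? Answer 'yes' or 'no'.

Gen 1 (s1^-1): push. Stack: [s1^-1]
Gen 2 (s2): push. Stack: [s1^-1 s2]
Gen 3 (s2^-1): cancels prior s2. Stack: [s1^-1]
Gen 4 (s1): cancels prior s1^-1. Stack: []
Gen 5 (s1^-1): push. Stack: [s1^-1]
Gen 6 (s2): push. Stack: [s1^-1 s2]
Gen 7 (s2^-1): cancels prior s2. Stack: [s1^-1]
Gen 8 (s1): cancels prior s1^-1. Stack: []
Reduced word: (empty)

Answer: yes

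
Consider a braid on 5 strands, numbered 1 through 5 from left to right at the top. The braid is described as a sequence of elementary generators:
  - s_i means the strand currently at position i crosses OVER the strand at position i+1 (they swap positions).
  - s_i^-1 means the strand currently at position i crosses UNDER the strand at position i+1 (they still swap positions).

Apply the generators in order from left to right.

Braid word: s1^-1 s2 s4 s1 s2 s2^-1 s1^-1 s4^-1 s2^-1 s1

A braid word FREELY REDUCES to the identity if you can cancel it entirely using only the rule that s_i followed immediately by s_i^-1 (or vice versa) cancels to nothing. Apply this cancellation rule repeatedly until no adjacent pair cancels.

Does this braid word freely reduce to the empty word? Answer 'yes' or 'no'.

Answer: yes

Derivation:
Gen 1 (s1^-1): push. Stack: [s1^-1]
Gen 2 (s2): push. Stack: [s1^-1 s2]
Gen 3 (s4): push. Stack: [s1^-1 s2 s4]
Gen 4 (s1): push. Stack: [s1^-1 s2 s4 s1]
Gen 5 (s2): push. Stack: [s1^-1 s2 s4 s1 s2]
Gen 6 (s2^-1): cancels prior s2. Stack: [s1^-1 s2 s4 s1]
Gen 7 (s1^-1): cancels prior s1. Stack: [s1^-1 s2 s4]
Gen 8 (s4^-1): cancels prior s4. Stack: [s1^-1 s2]
Gen 9 (s2^-1): cancels prior s2. Stack: [s1^-1]
Gen 10 (s1): cancels prior s1^-1. Stack: []
Reduced word: (empty)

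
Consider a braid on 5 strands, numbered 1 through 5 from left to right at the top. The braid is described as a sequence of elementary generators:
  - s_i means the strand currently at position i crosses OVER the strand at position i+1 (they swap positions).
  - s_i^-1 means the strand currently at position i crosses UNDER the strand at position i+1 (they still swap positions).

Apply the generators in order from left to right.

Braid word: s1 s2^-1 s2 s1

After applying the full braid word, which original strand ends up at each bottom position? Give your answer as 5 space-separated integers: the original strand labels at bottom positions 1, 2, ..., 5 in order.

Gen 1 (s1): strand 1 crosses over strand 2. Perm now: [2 1 3 4 5]
Gen 2 (s2^-1): strand 1 crosses under strand 3. Perm now: [2 3 1 4 5]
Gen 3 (s2): strand 3 crosses over strand 1. Perm now: [2 1 3 4 5]
Gen 4 (s1): strand 2 crosses over strand 1. Perm now: [1 2 3 4 5]

Answer: 1 2 3 4 5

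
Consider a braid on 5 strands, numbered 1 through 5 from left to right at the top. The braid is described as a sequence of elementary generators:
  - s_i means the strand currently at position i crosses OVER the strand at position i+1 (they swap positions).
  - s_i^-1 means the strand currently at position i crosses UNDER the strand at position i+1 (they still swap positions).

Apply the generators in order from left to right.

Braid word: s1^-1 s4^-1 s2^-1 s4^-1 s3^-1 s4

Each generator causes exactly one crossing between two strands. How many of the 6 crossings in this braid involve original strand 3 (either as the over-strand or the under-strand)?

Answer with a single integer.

Gen 1: crossing 1x2. Involves strand 3? no. Count so far: 0
Gen 2: crossing 4x5. Involves strand 3? no. Count so far: 0
Gen 3: crossing 1x3. Involves strand 3? yes. Count so far: 1
Gen 4: crossing 5x4. Involves strand 3? no. Count so far: 1
Gen 5: crossing 1x4. Involves strand 3? no. Count so far: 1
Gen 6: crossing 1x5. Involves strand 3? no. Count so far: 1

Answer: 1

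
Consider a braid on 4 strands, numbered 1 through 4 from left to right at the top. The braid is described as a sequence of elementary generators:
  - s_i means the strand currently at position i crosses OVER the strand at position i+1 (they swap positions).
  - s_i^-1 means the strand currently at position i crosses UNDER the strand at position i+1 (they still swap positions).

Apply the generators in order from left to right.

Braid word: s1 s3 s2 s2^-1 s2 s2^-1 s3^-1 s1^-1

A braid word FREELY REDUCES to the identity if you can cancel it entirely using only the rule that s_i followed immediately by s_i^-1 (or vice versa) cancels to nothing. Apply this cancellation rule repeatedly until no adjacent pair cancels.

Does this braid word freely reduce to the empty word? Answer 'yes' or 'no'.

Answer: yes

Derivation:
Gen 1 (s1): push. Stack: [s1]
Gen 2 (s3): push. Stack: [s1 s3]
Gen 3 (s2): push. Stack: [s1 s3 s2]
Gen 4 (s2^-1): cancels prior s2. Stack: [s1 s3]
Gen 5 (s2): push. Stack: [s1 s3 s2]
Gen 6 (s2^-1): cancels prior s2. Stack: [s1 s3]
Gen 7 (s3^-1): cancels prior s3. Stack: [s1]
Gen 8 (s1^-1): cancels prior s1. Stack: []
Reduced word: (empty)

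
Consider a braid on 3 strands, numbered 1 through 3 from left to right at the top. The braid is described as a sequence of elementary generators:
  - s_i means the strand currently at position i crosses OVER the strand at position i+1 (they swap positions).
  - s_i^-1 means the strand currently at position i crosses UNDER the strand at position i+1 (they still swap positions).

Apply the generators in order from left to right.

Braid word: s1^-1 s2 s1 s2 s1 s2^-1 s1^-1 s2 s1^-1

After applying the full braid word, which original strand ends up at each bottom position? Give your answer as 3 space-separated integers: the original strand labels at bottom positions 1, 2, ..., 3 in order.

Gen 1 (s1^-1): strand 1 crosses under strand 2. Perm now: [2 1 3]
Gen 2 (s2): strand 1 crosses over strand 3. Perm now: [2 3 1]
Gen 3 (s1): strand 2 crosses over strand 3. Perm now: [3 2 1]
Gen 4 (s2): strand 2 crosses over strand 1. Perm now: [3 1 2]
Gen 5 (s1): strand 3 crosses over strand 1. Perm now: [1 3 2]
Gen 6 (s2^-1): strand 3 crosses under strand 2. Perm now: [1 2 3]
Gen 7 (s1^-1): strand 1 crosses under strand 2. Perm now: [2 1 3]
Gen 8 (s2): strand 1 crosses over strand 3. Perm now: [2 3 1]
Gen 9 (s1^-1): strand 2 crosses under strand 3. Perm now: [3 2 1]

Answer: 3 2 1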